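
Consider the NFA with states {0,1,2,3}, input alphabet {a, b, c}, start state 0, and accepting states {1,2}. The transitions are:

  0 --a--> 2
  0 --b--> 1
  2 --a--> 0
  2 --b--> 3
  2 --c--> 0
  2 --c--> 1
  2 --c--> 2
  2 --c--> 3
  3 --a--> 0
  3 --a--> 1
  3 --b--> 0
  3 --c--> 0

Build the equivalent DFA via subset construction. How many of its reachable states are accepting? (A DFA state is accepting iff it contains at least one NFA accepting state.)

Start state of the DFA: {0}.
{0} --a--> {2}  [new]
{0} --b--> {1}  [new]
{0} --c--> ∅  [new]
{2} --a--> {0}  [seen]
{2} --b--> {3}  [new]
{2} --c--> {0,1,2,3}  [new]
{1} --a--> ∅  [seen]
{1} --b--> ∅  [seen]
{1} --c--> ∅  [seen]
∅ --a--> ∅  [seen]
∅ --b--> ∅  [seen]
∅ --c--> ∅  [seen]
{3} --a--> {0,1}  [new]
{3} --b--> {0}  [seen]
{3} --c--> {0}  [seen]
{0,1,2,3} --a--> {0,1,2}  [new]
{0,1,2,3} --b--> {0,1,3}  [new]
{0,1,2,3} --c--> {0,1,2,3}  [seen]
{0,1} --a--> {2}  [seen]
{0,1} --b--> {1}  [seen]
{0,1} --c--> ∅  [seen]
{0,1,2} --a--> {0,2}  [new]
{0,1,2} --b--> {1,3}  [new]
{0,1,2} --c--> {0,1,2,3}  [seen]
{0,1,3} --a--> {0,1,2}  [seen]
{0,1,3} --b--> {0,1}  [seen]
{0,1,3} --c--> {0}  [seen]
{0,2} --a--> {0,2}  [seen]
{0,2} --b--> {1,3}  [seen]
{0,2} --c--> {0,1,2,3}  [seen]
{1,3} --a--> {0,1}  [seen]
{1,3} --b--> {0}  [seen]
{1,3} --c--> {0}  [seen]
Reachable DFA states: {0}, {2}, {1}, ∅, {3}, {0,1,2,3}, {0,1}, {0,1,2}, {0,1,3}, {0,2}, {1,3}.
Accepting DFA states (contain an NFA accepting state): {2}, {1}, {0,1,2,3}, {0,1}, {0,1,2}, {0,1,3}, {0,2}, {1,3}.

8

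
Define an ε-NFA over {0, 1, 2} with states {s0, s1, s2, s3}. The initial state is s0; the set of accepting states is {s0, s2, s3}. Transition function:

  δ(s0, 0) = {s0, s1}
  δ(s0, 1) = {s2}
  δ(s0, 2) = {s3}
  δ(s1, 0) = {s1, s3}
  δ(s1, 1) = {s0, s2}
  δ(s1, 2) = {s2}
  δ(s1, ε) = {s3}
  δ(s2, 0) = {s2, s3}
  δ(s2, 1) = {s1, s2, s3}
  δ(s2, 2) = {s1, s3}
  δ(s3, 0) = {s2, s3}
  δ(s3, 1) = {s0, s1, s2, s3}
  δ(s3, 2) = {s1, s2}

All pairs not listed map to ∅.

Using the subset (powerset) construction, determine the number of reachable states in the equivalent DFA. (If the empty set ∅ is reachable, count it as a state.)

Start state of the DFA: {s0} (ε-closure of the NFA start).
{s0} --0--> {s0, s1, s3}  [new]
{s0} --1--> {s2}  [new]
{s0} --2--> {s3}  [new]
{s0, s1, s3} --0--> {s0, s1, s2, s3}  [new]
{s0, s1, s3} --1--> {s0, s1, s2, s3}  [seen]
{s0, s1, s3} --2--> {s1, s2, s3}  [new]
{s2} --0--> {s2, s3}  [new]
{s2} --1--> {s1, s2, s3}  [seen]
{s2} --2--> {s1, s3}  [new]
{s3} --0--> {s2, s3}  [seen]
{s3} --1--> {s0, s1, s2, s3}  [seen]
{s3} --2--> {s1, s2, s3}  [seen]
{s0, s1, s2, s3} --0--> {s0, s1, s2, s3}  [seen]
{s0, s1, s2, s3} --1--> {s0, s1, s2, s3}  [seen]
{s0, s1, s2, s3} --2--> {s1, s2, s3}  [seen]
{s1, s2, s3} --0--> {s1, s2, s3}  [seen]
{s1, s2, s3} --1--> {s0, s1, s2, s3}  [seen]
{s1, s2, s3} --2--> {s1, s2, s3}  [seen]
{s2, s3} --0--> {s2, s3}  [seen]
{s2, s3} --1--> {s0, s1, s2, s3}  [seen]
{s2, s3} --2--> {s1, s2, s3}  [seen]
{s1, s3} --0--> {s1, s2, s3}  [seen]
{s1, s3} --1--> {s0, s1, s2, s3}  [seen]
{s1, s3} --2--> {s1, s2, s3}  [seen]
Reachable DFA states: {s0}, {s0, s1, s3}, {s2}, {s3}, {s0, s1, s2, s3}, {s1, s2, s3}, {s2, s3}, {s1, s3}.

8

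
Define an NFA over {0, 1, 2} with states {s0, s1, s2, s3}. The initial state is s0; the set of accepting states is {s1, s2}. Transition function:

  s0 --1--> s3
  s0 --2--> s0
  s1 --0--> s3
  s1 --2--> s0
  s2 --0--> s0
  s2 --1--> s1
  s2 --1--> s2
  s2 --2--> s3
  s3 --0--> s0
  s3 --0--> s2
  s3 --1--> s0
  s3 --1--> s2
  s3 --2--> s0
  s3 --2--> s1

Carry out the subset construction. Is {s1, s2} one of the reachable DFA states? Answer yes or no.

no

Start state of the DFA: {s0}.
{s0} --0--> ∅  [new]
{s0} --1--> {s3}  [new]
{s0} --2--> {s0}  [seen]
∅ --0--> ∅  [seen]
∅ --1--> ∅  [seen]
∅ --2--> ∅  [seen]
{s3} --0--> {s0, s2}  [new]
{s3} --1--> {s0, s2}  [seen]
{s3} --2--> {s0, s1}  [new]
{s0, s2} --0--> {s0}  [seen]
{s0, s2} --1--> {s1, s2, s3}  [new]
{s0, s2} --2--> {s0, s3}  [new]
{s0, s1} --0--> {s3}  [seen]
{s0, s1} --1--> {s3}  [seen]
{s0, s1} --2--> {s0}  [seen]
{s1, s2, s3} --0--> {s0, s2, s3}  [new]
{s1, s2, s3} --1--> {s0, s1, s2}  [new]
{s1, s2, s3} --2--> {s0, s1, s3}  [new]
{s0, s3} --0--> {s0, s2}  [seen]
{s0, s3} --1--> {s0, s2, s3}  [seen]
{s0, s3} --2--> {s0, s1}  [seen]
{s0, s2, s3} --0--> {s0, s2}  [seen]
{s0, s2, s3} --1--> {s0, s1, s2, s3}  [new]
{s0, s2, s3} --2--> {s0, s1, s3}  [seen]
{s0, s1, s2} --0--> {s0, s3}  [seen]
{s0, s1, s2} --1--> {s1, s2, s3}  [seen]
{s0, s1, s2} --2--> {s0, s3}  [seen]
{s0, s1, s3} --0--> {s0, s2, s3}  [seen]
{s0, s1, s3} --1--> {s0, s2, s3}  [seen]
{s0, s1, s3} --2--> {s0, s1}  [seen]
{s0, s1, s2, s3} --0--> {s0, s2, s3}  [seen]
{s0, s1, s2, s3} --1--> {s0, s1, s2, s3}  [seen]
{s0, s1, s2, s3} --2--> {s0, s1, s3}  [seen]
Reachable DFA states: {s0}, ∅, {s3}, {s0, s2}, {s0, s1}, {s1, s2, s3}, {s0, s3}, {s0, s2, s3}, {s0, s1, s2}, {s0, s1, s3}, {s0, s1, s2, s3}.
{s1, s2} is not among them.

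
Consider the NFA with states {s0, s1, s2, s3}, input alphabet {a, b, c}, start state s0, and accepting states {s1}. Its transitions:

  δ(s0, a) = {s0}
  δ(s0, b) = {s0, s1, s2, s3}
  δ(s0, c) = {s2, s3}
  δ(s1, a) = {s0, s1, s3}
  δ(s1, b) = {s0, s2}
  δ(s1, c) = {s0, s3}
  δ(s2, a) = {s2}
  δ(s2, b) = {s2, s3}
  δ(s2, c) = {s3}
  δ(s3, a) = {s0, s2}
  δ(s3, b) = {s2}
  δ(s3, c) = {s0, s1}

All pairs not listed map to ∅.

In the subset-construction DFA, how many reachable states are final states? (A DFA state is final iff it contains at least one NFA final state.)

2

Start state of the DFA: {s0}.
{s0} --a--> {s0}  [seen]
{s0} --b--> {s0, s1, s2, s3}  [new]
{s0} --c--> {s2, s3}  [new]
{s0, s1, s2, s3} --a--> {s0, s1, s2, s3}  [seen]
{s0, s1, s2, s3} --b--> {s0, s1, s2, s3}  [seen]
{s0, s1, s2, s3} --c--> {s0, s1, s2, s3}  [seen]
{s2, s3} --a--> {s0, s2}  [new]
{s2, s3} --b--> {s2, s3}  [seen]
{s2, s3} --c--> {s0, s1, s3}  [new]
{s0, s2} --a--> {s0, s2}  [seen]
{s0, s2} --b--> {s0, s1, s2, s3}  [seen]
{s0, s2} --c--> {s2, s3}  [seen]
{s0, s1, s3} --a--> {s0, s1, s2, s3}  [seen]
{s0, s1, s3} --b--> {s0, s1, s2, s3}  [seen]
{s0, s1, s3} --c--> {s0, s1, s2, s3}  [seen]
Reachable DFA states: {s0}, {s0, s1, s2, s3}, {s2, s3}, {s0, s2}, {s0, s1, s3}.
Accepting DFA states (contain an NFA accepting state): {s0, s1, s2, s3}, {s0, s1, s3}.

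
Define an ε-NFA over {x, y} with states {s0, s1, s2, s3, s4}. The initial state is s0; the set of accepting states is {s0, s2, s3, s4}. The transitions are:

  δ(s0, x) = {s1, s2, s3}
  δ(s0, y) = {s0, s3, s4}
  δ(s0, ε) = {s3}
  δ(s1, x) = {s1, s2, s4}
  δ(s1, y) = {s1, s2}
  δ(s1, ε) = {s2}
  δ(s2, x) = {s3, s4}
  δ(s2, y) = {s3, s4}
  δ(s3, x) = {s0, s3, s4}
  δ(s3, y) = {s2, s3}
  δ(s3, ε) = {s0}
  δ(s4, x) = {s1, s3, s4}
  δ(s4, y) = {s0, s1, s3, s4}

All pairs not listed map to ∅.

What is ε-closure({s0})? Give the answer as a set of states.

Begin with {s0}.
s0 →ε {s3}; add s3.
ε-closure = {s0, s3}.

{s0, s3}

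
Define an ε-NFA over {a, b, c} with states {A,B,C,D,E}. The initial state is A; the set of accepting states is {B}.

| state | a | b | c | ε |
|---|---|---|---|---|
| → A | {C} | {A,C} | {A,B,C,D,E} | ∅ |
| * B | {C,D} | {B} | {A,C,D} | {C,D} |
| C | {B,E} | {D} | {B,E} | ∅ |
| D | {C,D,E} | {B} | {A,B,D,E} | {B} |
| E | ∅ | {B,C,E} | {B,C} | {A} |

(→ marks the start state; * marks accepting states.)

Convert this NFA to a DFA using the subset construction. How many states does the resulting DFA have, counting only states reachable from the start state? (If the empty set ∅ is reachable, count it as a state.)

6

Start state of the DFA: {A} (ε-closure of the NFA start).
{A} --a--> {C}  [new]
{A} --b--> {A,C}  [new]
{A} --c--> {A,B,C,D,E}  [new]
{C} --a--> {A,B,C,D,E}  [seen]
{C} --b--> {B,C,D}  [new]
{C} --c--> {A,B,C,D,E}  [seen]
{A,C} --a--> {A,B,C,D,E}  [seen]
{A,C} --b--> {A,B,C,D}  [new]
{A,C} --c--> {A,B,C,D,E}  [seen]
{A,B,C,D,E} --a--> {A,B,C,D,E}  [seen]
{A,B,C,D,E} --b--> {A,B,C,D,E}  [seen]
{A,B,C,D,E} --c--> {A,B,C,D,E}  [seen]
{B,C,D} --a--> {A,B,C,D,E}  [seen]
{B,C,D} --b--> {B,C,D}  [seen]
{B,C,D} --c--> {A,B,C,D,E}  [seen]
{A,B,C,D} --a--> {A,B,C,D,E}  [seen]
{A,B,C,D} --b--> {A,B,C,D}  [seen]
{A,B,C,D} --c--> {A,B,C,D,E}  [seen]
Reachable DFA states: {A}, {C}, {A,C}, {A,B,C,D,E}, {B,C,D}, {A,B,C,D}.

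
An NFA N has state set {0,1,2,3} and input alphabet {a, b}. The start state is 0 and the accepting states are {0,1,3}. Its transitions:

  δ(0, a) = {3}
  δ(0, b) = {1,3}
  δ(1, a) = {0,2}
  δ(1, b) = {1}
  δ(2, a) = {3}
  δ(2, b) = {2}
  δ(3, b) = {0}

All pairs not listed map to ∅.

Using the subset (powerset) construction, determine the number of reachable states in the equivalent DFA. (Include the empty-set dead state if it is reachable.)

10

Start state of the DFA: {0}.
{0} --a--> {3}  [new]
{0} --b--> {1,3}  [new]
{3} --a--> ∅  [new]
{3} --b--> {0}  [seen]
{1,3} --a--> {0,2}  [new]
{1,3} --b--> {0,1}  [new]
∅ --a--> ∅  [seen]
∅ --b--> ∅  [seen]
{0,2} --a--> {3}  [seen]
{0,2} --b--> {1,2,3}  [new]
{0,1} --a--> {0,2,3}  [new]
{0,1} --b--> {1,3}  [seen]
{1,2,3} --a--> {0,2,3}  [seen]
{1,2,3} --b--> {0,1,2}  [new]
{0,2,3} --a--> {3}  [seen]
{0,2,3} --b--> {0,1,2,3}  [new]
{0,1,2} --a--> {0,2,3}  [seen]
{0,1,2} --b--> {1,2,3}  [seen]
{0,1,2,3} --a--> {0,2,3}  [seen]
{0,1,2,3} --b--> {0,1,2,3}  [seen]
Reachable DFA states: {0}, {3}, {1,3}, ∅, {0,2}, {0,1}, {1,2,3}, {0,2,3}, {0,1,2}, {0,1,2,3}.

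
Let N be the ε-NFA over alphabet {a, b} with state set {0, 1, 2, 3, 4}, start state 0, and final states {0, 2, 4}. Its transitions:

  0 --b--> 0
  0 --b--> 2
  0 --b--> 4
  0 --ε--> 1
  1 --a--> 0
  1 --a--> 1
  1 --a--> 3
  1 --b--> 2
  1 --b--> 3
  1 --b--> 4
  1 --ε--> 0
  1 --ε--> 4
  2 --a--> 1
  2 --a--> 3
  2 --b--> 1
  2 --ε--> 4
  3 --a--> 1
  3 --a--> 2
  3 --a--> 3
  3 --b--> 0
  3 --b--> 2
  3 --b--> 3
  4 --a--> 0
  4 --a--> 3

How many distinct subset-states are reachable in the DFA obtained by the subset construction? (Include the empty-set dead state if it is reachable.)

3

Start state of the DFA: {0, 1, 4} (ε-closure of the NFA start).
{0, 1, 4} --a--> {0, 1, 3, 4}  [new]
{0, 1, 4} --b--> {0, 1, 2, 3, 4}  [new]
{0, 1, 3, 4} --a--> {0, 1, 2, 3, 4}  [seen]
{0, 1, 3, 4} --b--> {0, 1, 2, 3, 4}  [seen]
{0, 1, 2, 3, 4} --a--> {0, 1, 2, 3, 4}  [seen]
{0, 1, 2, 3, 4} --b--> {0, 1, 2, 3, 4}  [seen]
Reachable DFA states: {0, 1, 4}, {0, 1, 3, 4}, {0, 1, 2, 3, 4}.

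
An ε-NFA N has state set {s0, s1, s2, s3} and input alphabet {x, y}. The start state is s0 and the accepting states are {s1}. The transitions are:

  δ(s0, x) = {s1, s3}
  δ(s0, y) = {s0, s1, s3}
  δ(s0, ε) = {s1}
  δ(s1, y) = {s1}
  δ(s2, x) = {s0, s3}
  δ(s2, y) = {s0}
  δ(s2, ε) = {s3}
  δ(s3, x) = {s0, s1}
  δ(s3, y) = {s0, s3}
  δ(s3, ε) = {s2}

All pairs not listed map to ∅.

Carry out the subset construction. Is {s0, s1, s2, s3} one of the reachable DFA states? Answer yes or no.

yes

Start state of the DFA: {s0, s1} (ε-closure of the NFA start).
{s0, s1} --x--> {s1, s2, s3}  [new]
{s0, s1} --y--> {s0, s1, s2, s3}  [new]
{s1, s2, s3} --x--> {s0, s1, s2, s3}  [seen]
{s1, s2, s3} --y--> {s0, s1, s2, s3}  [seen]
{s0, s1, s2, s3} --x--> {s0, s1, s2, s3}  [seen]
{s0, s1, s2, s3} --y--> {s0, s1, s2, s3}  [seen]
Reachable DFA states: {s0, s1}, {s1, s2, s3}, {s0, s1, s2, s3}.
{s0, s1, s2, s3} is among them.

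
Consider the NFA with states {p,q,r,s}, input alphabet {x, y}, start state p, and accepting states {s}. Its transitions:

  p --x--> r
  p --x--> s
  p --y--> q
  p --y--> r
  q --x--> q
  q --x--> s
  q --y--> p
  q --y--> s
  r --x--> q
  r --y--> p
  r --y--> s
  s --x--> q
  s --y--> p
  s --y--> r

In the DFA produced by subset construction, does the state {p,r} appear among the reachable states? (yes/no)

no

Start state of the DFA: {p}.
{p} --x--> {r,s}  [new]
{p} --y--> {q,r}  [new]
{r,s} --x--> {q}  [new]
{r,s} --y--> {p,r,s}  [new]
{q,r} --x--> {q,s}  [new]
{q,r} --y--> {p,s}  [new]
{q} --x--> {q,s}  [seen]
{q} --y--> {p,s}  [seen]
{p,r,s} --x--> {q,r,s}  [new]
{p,r,s} --y--> {p,q,r,s}  [new]
{q,s} --x--> {q,s}  [seen]
{q,s} --y--> {p,r,s}  [seen]
{p,s} --x--> {q,r,s}  [seen]
{p,s} --y--> {p,q,r}  [new]
{q,r,s} --x--> {q,s}  [seen]
{q,r,s} --y--> {p,r,s}  [seen]
{p,q,r,s} --x--> {q,r,s}  [seen]
{p,q,r,s} --y--> {p,q,r,s}  [seen]
{p,q,r} --x--> {q,r,s}  [seen]
{p,q,r} --y--> {p,q,r,s}  [seen]
Reachable DFA states: {p}, {r,s}, {q,r}, {q}, {p,r,s}, {q,s}, {p,s}, {q,r,s}, {p,q,r,s}, {p,q,r}.
{p,r} is not among them.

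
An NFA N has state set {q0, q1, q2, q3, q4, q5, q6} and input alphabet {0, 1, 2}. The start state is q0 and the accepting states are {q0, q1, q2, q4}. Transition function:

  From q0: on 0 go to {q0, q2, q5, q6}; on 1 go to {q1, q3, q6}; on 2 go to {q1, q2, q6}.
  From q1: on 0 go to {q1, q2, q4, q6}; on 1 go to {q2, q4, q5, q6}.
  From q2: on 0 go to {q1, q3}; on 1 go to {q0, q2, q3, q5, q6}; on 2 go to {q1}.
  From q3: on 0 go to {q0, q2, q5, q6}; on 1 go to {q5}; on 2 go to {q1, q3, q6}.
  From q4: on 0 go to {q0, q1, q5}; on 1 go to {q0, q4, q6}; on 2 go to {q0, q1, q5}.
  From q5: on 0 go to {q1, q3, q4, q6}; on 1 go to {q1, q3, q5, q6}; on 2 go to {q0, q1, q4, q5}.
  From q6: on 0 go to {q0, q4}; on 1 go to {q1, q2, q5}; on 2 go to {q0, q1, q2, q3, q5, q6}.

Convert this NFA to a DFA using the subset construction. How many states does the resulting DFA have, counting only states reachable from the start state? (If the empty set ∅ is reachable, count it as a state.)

9

Start state of the DFA: {q0}.
{q0} --0--> {q0, q2, q5, q6}  [new]
{q0} --1--> {q1, q3, q6}  [new]
{q0} --2--> {q1, q2, q6}  [new]
{q0, q2, q5, q6} --0--> {q0, q1, q2, q3, q4, q5, q6}  [new]
{q0, q2, q5, q6} --1--> {q0, q1, q2, q3, q5, q6}  [new]
{q0, q2, q5, q6} --2--> {q0, q1, q2, q3, q4, q5, q6}  [seen]
{q1, q3, q6} --0--> {q0, q1, q2, q4, q5, q6}  [new]
{q1, q3, q6} --1--> {q1, q2, q4, q5, q6}  [new]
{q1, q3, q6} --2--> {q0, q1, q2, q3, q5, q6}  [seen]
{q1, q2, q6} --0--> {q0, q1, q2, q3, q4, q6}  [new]
{q1, q2, q6} --1--> {q0, q1, q2, q3, q4, q5, q6}  [seen]
{q1, q2, q6} --2--> {q0, q1, q2, q3, q5, q6}  [seen]
{q0, q1, q2, q3, q4, q5, q6} --0--> {q0, q1, q2, q3, q4, q5, q6}  [seen]
{q0, q1, q2, q3, q4, q5, q6} --1--> {q0, q1, q2, q3, q4, q5, q6}  [seen]
{q0, q1, q2, q3, q4, q5, q6} --2--> {q0, q1, q2, q3, q4, q5, q6}  [seen]
{q0, q1, q2, q3, q5, q6} --0--> {q0, q1, q2, q3, q4, q5, q6}  [seen]
{q0, q1, q2, q3, q5, q6} --1--> {q0, q1, q2, q3, q4, q5, q6}  [seen]
{q0, q1, q2, q3, q5, q6} --2--> {q0, q1, q2, q3, q4, q5, q6}  [seen]
{q0, q1, q2, q4, q5, q6} --0--> {q0, q1, q2, q3, q4, q5, q6}  [seen]
{q0, q1, q2, q4, q5, q6} --1--> {q0, q1, q2, q3, q4, q5, q6}  [seen]
{q0, q1, q2, q4, q5, q6} --2--> {q0, q1, q2, q3, q4, q5, q6}  [seen]
{q1, q2, q4, q5, q6} --0--> {q0, q1, q2, q3, q4, q5, q6}  [seen]
{q1, q2, q4, q5, q6} --1--> {q0, q1, q2, q3, q4, q5, q6}  [seen]
{q1, q2, q4, q5, q6} --2--> {q0, q1, q2, q3, q4, q5, q6}  [seen]
{q0, q1, q2, q3, q4, q6} --0--> {q0, q1, q2, q3, q4, q5, q6}  [seen]
{q0, q1, q2, q3, q4, q6} --1--> {q0, q1, q2, q3, q4, q5, q6}  [seen]
{q0, q1, q2, q3, q4, q6} --2--> {q0, q1, q2, q3, q5, q6}  [seen]
Reachable DFA states: {q0}, {q0, q2, q5, q6}, {q1, q3, q6}, {q1, q2, q6}, {q0, q1, q2, q3, q4, q5, q6}, {q0, q1, q2, q3, q5, q6}, {q0, q1, q2, q4, q5, q6}, {q1, q2, q4, q5, q6}, {q0, q1, q2, q3, q4, q6}.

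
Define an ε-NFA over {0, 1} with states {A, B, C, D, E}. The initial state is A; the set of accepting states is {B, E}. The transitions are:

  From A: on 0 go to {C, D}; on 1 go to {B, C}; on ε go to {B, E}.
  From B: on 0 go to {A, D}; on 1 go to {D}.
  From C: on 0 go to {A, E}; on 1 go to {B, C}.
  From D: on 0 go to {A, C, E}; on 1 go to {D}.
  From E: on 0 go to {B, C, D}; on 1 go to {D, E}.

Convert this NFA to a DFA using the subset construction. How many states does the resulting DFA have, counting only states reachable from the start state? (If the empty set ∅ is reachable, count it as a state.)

3

Start state of the DFA: {A, B, E} (ε-closure of the NFA start).
{A, B, E} --0--> {A, B, C, D, E}  [new]
{A, B, E} --1--> {B, C, D, E}  [new]
{A, B, C, D, E} --0--> {A, B, C, D, E}  [seen]
{A, B, C, D, E} --1--> {B, C, D, E}  [seen]
{B, C, D, E} --0--> {A, B, C, D, E}  [seen]
{B, C, D, E} --1--> {B, C, D, E}  [seen]
Reachable DFA states: {A, B, E}, {A, B, C, D, E}, {B, C, D, E}.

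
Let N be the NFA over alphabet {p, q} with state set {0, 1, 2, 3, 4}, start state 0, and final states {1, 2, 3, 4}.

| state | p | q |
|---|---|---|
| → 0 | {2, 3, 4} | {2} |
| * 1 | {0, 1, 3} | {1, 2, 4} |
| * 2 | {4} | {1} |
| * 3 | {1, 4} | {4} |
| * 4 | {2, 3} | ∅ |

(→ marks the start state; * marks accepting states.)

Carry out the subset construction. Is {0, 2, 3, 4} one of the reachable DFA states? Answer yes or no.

Start state of the DFA: {0}.
{0} --p--> {2, 3, 4}  [new]
{0} --q--> {2}  [new]
{2, 3, 4} --p--> {1, 2, 3, 4}  [new]
{2, 3, 4} --q--> {1, 4}  [new]
{2} --p--> {4}  [new]
{2} --q--> {1}  [new]
{1, 2, 3, 4} --p--> {0, 1, 2, 3, 4}  [new]
{1, 2, 3, 4} --q--> {1, 2, 4}  [new]
{1, 4} --p--> {0, 1, 2, 3}  [new]
{1, 4} --q--> {1, 2, 4}  [seen]
{4} --p--> {2, 3}  [new]
{4} --q--> ∅  [new]
{1} --p--> {0, 1, 3}  [new]
{1} --q--> {1, 2, 4}  [seen]
{0, 1, 2, 3, 4} --p--> {0, 1, 2, 3, 4}  [seen]
{0, 1, 2, 3, 4} --q--> {1, 2, 4}  [seen]
{1, 2, 4} --p--> {0, 1, 2, 3, 4}  [seen]
{1, 2, 4} --q--> {1, 2, 4}  [seen]
{0, 1, 2, 3} --p--> {0, 1, 2, 3, 4}  [seen]
{0, 1, 2, 3} --q--> {1, 2, 4}  [seen]
{2, 3} --p--> {1, 4}  [seen]
{2, 3} --q--> {1, 4}  [seen]
∅ --p--> ∅  [seen]
∅ --q--> ∅  [seen]
{0, 1, 3} --p--> {0, 1, 2, 3, 4}  [seen]
{0, 1, 3} --q--> {1, 2, 4}  [seen]
Reachable DFA states: {0}, {2, 3, 4}, {2}, {1, 2, 3, 4}, {1, 4}, {4}, {1}, {0, 1, 2, 3, 4}, {1, 2, 4}, {0, 1, 2, 3}, {2, 3}, ∅, {0, 1, 3}.
{0, 2, 3, 4} is not among them.

no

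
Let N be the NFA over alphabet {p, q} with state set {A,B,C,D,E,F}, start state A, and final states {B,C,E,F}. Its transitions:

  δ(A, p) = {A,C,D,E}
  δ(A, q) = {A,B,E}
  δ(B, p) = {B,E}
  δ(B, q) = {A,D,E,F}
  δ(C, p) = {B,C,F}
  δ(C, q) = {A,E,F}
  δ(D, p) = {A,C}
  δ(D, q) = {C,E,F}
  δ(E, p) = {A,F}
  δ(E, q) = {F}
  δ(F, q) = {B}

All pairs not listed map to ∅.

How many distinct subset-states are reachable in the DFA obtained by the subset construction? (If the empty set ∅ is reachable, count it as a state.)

6

Start state of the DFA: {A}.
{A} --p--> {A,C,D,E}  [new]
{A} --q--> {A,B,E}  [new]
{A,C,D,E} --p--> {A,B,C,D,E,F}  [new]
{A,C,D,E} --q--> {A,B,C,E,F}  [new]
{A,B,E} --p--> {A,B,C,D,E,F}  [seen]
{A,B,E} --q--> {A,B,D,E,F}  [new]
{A,B,C,D,E,F} --p--> {A,B,C,D,E,F}  [seen]
{A,B,C,D,E,F} --q--> {A,B,C,D,E,F}  [seen]
{A,B,C,E,F} --p--> {A,B,C,D,E,F}  [seen]
{A,B,C,E,F} --q--> {A,B,D,E,F}  [seen]
{A,B,D,E,F} --p--> {A,B,C,D,E,F}  [seen]
{A,B,D,E,F} --q--> {A,B,C,D,E,F}  [seen]
Reachable DFA states: {A}, {A,C,D,E}, {A,B,E}, {A,B,C,D,E,F}, {A,B,C,E,F}, {A,B,D,E,F}.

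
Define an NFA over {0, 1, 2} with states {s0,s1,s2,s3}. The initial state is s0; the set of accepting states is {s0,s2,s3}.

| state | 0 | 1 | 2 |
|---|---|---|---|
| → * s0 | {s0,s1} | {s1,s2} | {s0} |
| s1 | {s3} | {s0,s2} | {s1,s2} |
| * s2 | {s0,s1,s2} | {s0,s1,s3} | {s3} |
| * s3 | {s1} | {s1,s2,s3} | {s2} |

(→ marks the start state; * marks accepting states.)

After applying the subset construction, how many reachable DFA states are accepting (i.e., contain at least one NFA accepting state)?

Start state of the DFA: {s0}.
{s0} --0--> {s0,s1}  [new]
{s0} --1--> {s1,s2}  [new]
{s0} --2--> {s0}  [seen]
{s0,s1} --0--> {s0,s1,s3}  [new]
{s0,s1} --1--> {s0,s1,s2}  [new]
{s0,s1} --2--> {s0,s1,s2}  [seen]
{s1,s2} --0--> {s0,s1,s2,s3}  [new]
{s1,s2} --1--> {s0,s1,s2,s3}  [seen]
{s1,s2} --2--> {s1,s2,s3}  [new]
{s0,s1,s3} --0--> {s0,s1,s3}  [seen]
{s0,s1,s3} --1--> {s0,s1,s2,s3}  [seen]
{s0,s1,s3} --2--> {s0,s1,s2}  [seen]
{s0,s1,s2} --0--> {s0,s1,s2,s3}  [seen]
{s0,s1,s2} --1--> {s0,s1,s2,s3}  [seen]
{s0,s1,s2} --2--> {s0,s1,s2,s3}  [seen]
{s0,s1,s2,s3} --0--> {s0,s1,s2,s3}  [seen]
{s0,s1,s2,s3} --1--> {s0,s1,s2,s3}  [seen]
{s0,s1,s2,s3} --2--> {s0,s1,s2,s3}  [seen]
{s1,s2,s3} --0--> {s0,s1,s2,s3}  [seen]
{s1,s2,s3} --1--> {s0,s1,s2,s3}  [seen]
{s1,s2,s3} --2--> {s1,s2,s3}  [seen]
Reachable DFA states: {s0}, {s0,s1}, {s1,s2}, {s0,s1,s3}, {s0,s1,s2}, {s0,s1,s2,s3}, {s1,s2,s3}.
Accepting DFA states (contain an NFA accepting state): {s0}, {s0,s1}, {s1,s2}, {s0,s1,s3}, {s0,s1,s2}, {s0,s1,s2,s3}, {s1,s2,s3}.

7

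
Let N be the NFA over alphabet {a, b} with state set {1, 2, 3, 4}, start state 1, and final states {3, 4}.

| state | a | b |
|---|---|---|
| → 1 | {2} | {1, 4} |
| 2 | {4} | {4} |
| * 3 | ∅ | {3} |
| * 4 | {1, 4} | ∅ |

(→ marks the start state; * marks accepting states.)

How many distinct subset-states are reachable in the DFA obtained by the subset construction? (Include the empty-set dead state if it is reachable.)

Start state of the DFA: {1}.
{1} --a--> {2}  [new]
{1} --b--> {1, 4}  [new]
{2} --a--> {4}  [new]
{2} --b--> {4}  [seen]
{1, 4} --a--> {1, 2, 4}  [new]
{1, 4} --b--> {1, 4}  [seen]
{4} --a--> {1, 4}  [seen]
{4} --b--> ∅  [new]
{1, 2, 4} --a--> {1, 2, 4}  [seen]
{1, 2, 4} --b--> {1, 4}  [seen]
∅ --a--> ∅  [seen]
∅ --b--> ∅  [seen]
Reachable DFA states: {1}, {2}, {1, 4}, {4}, {1, 2, 4}, ∅.

6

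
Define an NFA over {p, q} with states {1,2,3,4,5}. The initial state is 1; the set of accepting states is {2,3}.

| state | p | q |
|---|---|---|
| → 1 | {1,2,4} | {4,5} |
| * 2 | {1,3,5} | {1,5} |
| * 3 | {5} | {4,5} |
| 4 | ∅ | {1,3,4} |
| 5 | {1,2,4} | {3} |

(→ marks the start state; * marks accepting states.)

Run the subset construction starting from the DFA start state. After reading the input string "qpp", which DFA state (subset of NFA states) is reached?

{1,2,3,4,5}

Start: {1}.
δ(1,q) = {4,5}.
Union: {4,5}.
After q: {4,5}.
δ(4,p) = ∅; δ(5,p) = {1,2,4}.
Union: {1,2,4}.
After p: {1,2,4}.
δ(1,p) = {1,2,4}; δ(2,p) = {1,3,5}; δ(4,p) = ∅.
Union: {1,2,3,4,5}.
After p: {1,2,3,4,5}.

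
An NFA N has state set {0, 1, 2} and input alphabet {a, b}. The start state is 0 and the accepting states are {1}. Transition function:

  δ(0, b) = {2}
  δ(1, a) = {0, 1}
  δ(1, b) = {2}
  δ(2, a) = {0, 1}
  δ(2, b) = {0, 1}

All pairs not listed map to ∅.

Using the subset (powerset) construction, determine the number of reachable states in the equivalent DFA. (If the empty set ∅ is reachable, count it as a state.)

Start state of the DFA: {0}.
{0} --a--> ∅  [new]
{0} --b--> {2}  [new]
∅ --a--> ∅  [seen]
∅ --b--> ∅  [seen]
{2} --a--> {0, 1}  [new]
{2} --b--> {0, 1}  [seen]
{0, 1} --a--> {0, 1}  [seen]
{0, 1} --b--> {2}  [seen]
Reachable DFA states: {0}, ∅, {2}, {0, 1}.

4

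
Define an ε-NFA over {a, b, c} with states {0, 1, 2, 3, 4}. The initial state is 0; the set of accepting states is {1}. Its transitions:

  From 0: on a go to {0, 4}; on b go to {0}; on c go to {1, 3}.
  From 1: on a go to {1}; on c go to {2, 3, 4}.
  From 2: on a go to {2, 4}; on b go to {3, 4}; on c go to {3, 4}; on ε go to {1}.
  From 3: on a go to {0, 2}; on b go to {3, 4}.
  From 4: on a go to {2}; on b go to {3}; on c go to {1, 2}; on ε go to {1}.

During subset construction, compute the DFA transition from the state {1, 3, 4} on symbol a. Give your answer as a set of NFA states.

{0, 1, 2}

δ(1,a) = {1}; δ(3,a) = {0, 2}; δ(4,a) = {2}.
Union: {0, 1, 2}.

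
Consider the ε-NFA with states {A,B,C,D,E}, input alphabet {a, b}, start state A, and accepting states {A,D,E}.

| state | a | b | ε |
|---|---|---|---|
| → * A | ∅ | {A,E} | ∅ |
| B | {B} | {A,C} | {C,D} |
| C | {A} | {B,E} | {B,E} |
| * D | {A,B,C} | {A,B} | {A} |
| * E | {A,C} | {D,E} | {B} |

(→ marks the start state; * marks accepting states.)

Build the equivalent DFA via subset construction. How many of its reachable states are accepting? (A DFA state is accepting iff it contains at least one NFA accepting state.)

2

Start state of the DFA: {A} (ε-closure of the NFA start).
{A} --a--> ∅  [new]
{A} --b--> {A,B,C,D,E}  [new]
∅ --a--> ∅  [seen]
∅ --b--> ∅  [seen]
{A,B,C,D,E} --a--> {A,B,C,D,E}  [seen]
{A,B,C,D,E} --b--> {A,B,C,D,E}  [seen]
Reachable DFA states: {A}, ∅, {A,B,C,D,E}.
Accepting DFA states (contain an NFA accepting state): {A}, {A,B,C,D,E}.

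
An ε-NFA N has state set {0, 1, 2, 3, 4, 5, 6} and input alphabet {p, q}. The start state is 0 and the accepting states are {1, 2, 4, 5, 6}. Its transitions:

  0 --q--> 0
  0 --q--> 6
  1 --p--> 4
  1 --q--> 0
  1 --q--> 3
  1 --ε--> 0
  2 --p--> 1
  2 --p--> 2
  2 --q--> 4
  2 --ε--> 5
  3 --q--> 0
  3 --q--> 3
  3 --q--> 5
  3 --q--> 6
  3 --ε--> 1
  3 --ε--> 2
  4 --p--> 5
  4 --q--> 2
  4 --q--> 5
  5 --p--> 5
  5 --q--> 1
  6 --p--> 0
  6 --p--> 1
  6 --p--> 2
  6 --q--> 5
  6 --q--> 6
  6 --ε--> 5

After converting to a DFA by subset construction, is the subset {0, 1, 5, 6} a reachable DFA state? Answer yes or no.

Start state of the DFA: {0} (ε-closure of the NFA start).
{0} --p--> ∅  [new]
{0} --q--> {0, 5, 6}  [new]
∅ --p--> ∅  [seen]
∅ --q--> ∅  [seen]
{0, 5, 6} --p--> {0, 1, 2, 5}  [new]
{0, 5, 6} --q--> {0, 1, 5, 6}  [new]
{0, 1, 2, 5} --p--> {0, 1, 2, 4, 5}  [new]
{0, 1, 2, 5} --q--> {0, 1, 2, 3, 4, 5, 6}  [new]
{0, 1, 5, 6} --p--> {0, 1, 2, 4, 5}  [seen]
{0, 1, 5, 6} --q--> {0, 1, 2, 3, 5, 6}  [new]
{0, 1, 2, 4, 5} --p--> {0, 1, 2, 4, 5}  [seen]
{0, 1, 2, 4, 5} --q--> {0, 1, 2, 3, 4, 5, 6}  [seen]
{0, 1, 2, 3, 4, 5, 6} --p--> {0, 1, 2, 4, 5}  [seen]
{0, 1, 2, 3, 4, 5, 6} --q--> {0, 1, 2, 3, 4, 5, 6}  [seen]
{0, 1, 2, 3, 5, 6} --p--> {0, 1, 2, 4, 5}  [seen]
{0, 1, 2, 3, 5, 6} --q--> {0, 1, 2, 3, 4, 5, 6}  [seen]
Reachable DFA states: {0}, ∅, {0, 5, 6}, {0, 1, 2, 5}, {0, 1, 5, 6}, {0, 1, 2, 4, 5}, {0, 1, 2, 3, 4, 5, 6}, {0, 1, 2, 3, 5, 6}.
{0, 1, 5, 6} is among them.

yes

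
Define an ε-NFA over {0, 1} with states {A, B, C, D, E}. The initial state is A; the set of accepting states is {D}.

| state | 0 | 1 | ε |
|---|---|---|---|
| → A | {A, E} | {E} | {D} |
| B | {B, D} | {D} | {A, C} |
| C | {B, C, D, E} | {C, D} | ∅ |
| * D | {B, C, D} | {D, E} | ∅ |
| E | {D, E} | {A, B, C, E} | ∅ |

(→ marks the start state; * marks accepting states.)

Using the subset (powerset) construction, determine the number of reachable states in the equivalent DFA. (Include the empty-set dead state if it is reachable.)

3

Start state of the DFA: {A, D} (ε-closure of the NFA start).
{A, D} --0--> {A, B, C, D, E}  [new]
{A, D} --1--> {D, E}  [new]
{A, B, C, D, E} --0--> {A, B, C, D, E}  [seen]
{A, B, C, D, E} --1--> {A, B, C, D, E}  [seen]
{D, E} --0--> {A, B, C, D, E}  [seen]
{D, E} --1--> {A, B, C, D, E}  [seen]
Reachable DFA states: {A, D}, {A, B, C, D, E}, {D, E}.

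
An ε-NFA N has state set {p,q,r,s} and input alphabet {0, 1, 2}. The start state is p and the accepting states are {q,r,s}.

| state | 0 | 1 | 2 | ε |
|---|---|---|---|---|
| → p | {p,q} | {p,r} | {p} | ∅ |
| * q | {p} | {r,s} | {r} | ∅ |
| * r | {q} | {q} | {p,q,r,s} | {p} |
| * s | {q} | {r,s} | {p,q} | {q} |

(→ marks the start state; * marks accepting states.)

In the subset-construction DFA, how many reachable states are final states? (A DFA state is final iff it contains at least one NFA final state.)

Start state of the DFA: {p} (ε-closure of the NFA start).
{p} --0--> {p,q}  [new]
{p} --1--> {p,r}  [new]
{p} --2--> {p}  [seen]
{p,q} --0--> {p,q}  [seen]
{p,q} --1--> {p,q,r,s}  [new]
{p,q} --2--> {p,r}  [seen]
{p,r} --0--> {p,q}  [seen]
{p,r} --1--> {p,q,r}  [new]
{p,r} --2--> {p,q,r,s}  [seen]
{p,q,r,s} --0--> {p,q}  [seen]
{p,q,r,s} --1--> {p,q,r,s}  [seen]
{p,q,r,s} --2--> {p,q,r,s}  [seen]
{p,q,r} --0--> {p,q}  [seen]
{p,q,r} --1--> {p,q,r,s}  [seen]
{p,q,r} --2--> {p,q,r,s}  [seen]
Reachable DFA states: {p}, {p,q}, {p,r}, {p,q,r,s}, {p,q,r}.
Accepting DFA states (contain an NFA accepting state): {p,q}, {p,r}, {p,q,r,s}, {p,q,r}.

4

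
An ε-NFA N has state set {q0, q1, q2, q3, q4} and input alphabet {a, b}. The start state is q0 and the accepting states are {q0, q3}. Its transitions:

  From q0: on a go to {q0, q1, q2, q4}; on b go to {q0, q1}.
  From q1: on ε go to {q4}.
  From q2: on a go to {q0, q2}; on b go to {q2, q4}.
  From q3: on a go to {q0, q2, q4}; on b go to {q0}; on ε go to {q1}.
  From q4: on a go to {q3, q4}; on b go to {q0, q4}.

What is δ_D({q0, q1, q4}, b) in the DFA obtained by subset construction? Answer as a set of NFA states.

δ(q0,b) = {q0, q1}; δ(q1,b) = ∅; δ(q4,b) = {q0, q4}.
Union: {q0, q1, q4}.

{q0, q1, q4}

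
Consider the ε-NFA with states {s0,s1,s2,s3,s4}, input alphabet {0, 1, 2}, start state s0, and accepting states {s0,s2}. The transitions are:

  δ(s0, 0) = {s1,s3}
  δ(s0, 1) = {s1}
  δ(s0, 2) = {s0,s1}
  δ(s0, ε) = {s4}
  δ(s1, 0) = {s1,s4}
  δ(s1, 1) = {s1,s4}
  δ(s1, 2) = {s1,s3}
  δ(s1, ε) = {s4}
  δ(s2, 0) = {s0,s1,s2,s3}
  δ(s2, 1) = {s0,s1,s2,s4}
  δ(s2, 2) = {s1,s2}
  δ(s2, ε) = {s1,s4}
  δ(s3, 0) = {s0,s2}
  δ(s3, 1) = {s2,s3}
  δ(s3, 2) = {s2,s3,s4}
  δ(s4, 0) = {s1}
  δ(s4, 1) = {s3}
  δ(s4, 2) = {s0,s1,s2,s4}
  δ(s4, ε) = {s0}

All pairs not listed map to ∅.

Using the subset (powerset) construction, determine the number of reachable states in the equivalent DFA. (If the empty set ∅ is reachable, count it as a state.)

Start state of the DFA: {s0,s4} (ε-closure of the NFA start).
{s0,s4} --0--> {s0,s1,s3,s4}  [new]
{s0,s4} --1--> {s0,s1,s3,s4}  [seen]
{s0,s4} --2--> {s0,s1,s2,s4}  [new]
{s0,s1,s3,s4} --0--> {s0,s1,s2,s3,s4}  [new]
{s0,s1,s3,s4} --1--> {s0,s1,s2,s3,s4}  [seen]
{s0,s1,s3,s4} --2--> {s0,s1,s2,s3,s4}  [seen]
{s0,s1,s2,s4} --0--> {s0,s1,s2,s3,s4}  [seen]
{s0,s1,s2,s4} --1--> {s0,s1,s2,s3,s4}  [seen]
{s0,s1,s2,s4} --2--> {s0,s1,s2,s3,s4}  [seen]
{s0,s1,s2,s3,s4} --0--> {s0,s1,s2,s3,s4}  [seen]
{s0,s1,s2,s3,s4} --1--> {s0,s1,s2,s3,s4}  [seen]
{s0,s1,s2,s3,s4} --2--> {s0,s1,s2,s3,s4}  [seen]
Reachable DFA states: {s0,s4}, {s0,s1,s3,s4}, {s0,s1,s2,s4}, {s0,s1,s2,s3,s4}.

4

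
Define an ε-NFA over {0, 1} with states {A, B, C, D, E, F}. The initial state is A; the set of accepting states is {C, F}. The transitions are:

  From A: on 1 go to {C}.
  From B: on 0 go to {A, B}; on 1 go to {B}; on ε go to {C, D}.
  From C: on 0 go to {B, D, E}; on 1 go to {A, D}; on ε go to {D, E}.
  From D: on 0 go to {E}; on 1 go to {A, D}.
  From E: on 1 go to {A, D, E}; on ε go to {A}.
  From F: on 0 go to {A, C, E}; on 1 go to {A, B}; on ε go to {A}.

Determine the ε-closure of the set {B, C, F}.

Begin with {B, C, F}.
B →ε {C, D}; add D.
C →ε {D, E}; add E.
E →ε {A}; add A.
ε-closure = {A, B, C, D, E, F}.

{A, B, C, D, E, F}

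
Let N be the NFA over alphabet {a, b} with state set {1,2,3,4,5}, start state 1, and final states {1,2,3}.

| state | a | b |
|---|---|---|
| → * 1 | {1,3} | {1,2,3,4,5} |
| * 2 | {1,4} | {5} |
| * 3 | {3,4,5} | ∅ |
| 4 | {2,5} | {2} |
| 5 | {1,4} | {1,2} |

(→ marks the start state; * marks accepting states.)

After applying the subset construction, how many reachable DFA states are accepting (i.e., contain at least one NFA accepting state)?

4

Start state of the DFA: {1}.
{1} --a--> {1,3}  [new]
{1} --b--> {1,2,3,4,5}  [new]
{1,3} --a--> {1,3,4,5}  [new]
{1,3} --b--> {1,2,3,4,5}  [seen]
{1,2,3,4,5} --a--> {1,2,3,4,5}  [seen]
{1,2,3,4,5} --b--> {1,2,3,4,5}  [seen]
{1,3,4,5} --a--> {1,2,3,4,5}  [seen]
{1,3,4,5} --b--> {1,2,3,4,5}  [seen]
Reachable DFA states: {1}, {1,3}, {1,2,3,4,5}, {1,3,4,5}.
Accepting DFA states (contain an NFA accepting state): {1}, {1,3}, {1,2,3,4,5}, {1,3,4,5}.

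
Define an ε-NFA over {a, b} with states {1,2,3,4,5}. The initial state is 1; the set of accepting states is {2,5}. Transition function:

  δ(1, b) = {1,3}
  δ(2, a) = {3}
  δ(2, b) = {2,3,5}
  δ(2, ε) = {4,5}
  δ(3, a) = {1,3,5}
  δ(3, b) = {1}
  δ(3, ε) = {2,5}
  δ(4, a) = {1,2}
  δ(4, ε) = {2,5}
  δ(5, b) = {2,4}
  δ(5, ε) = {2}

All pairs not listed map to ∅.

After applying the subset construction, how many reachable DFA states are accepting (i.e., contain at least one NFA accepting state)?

Start state of the DFA: {1} (ε-closure of the NFA start).
{1} --a--> ∅  [new]
{1} --b--> {1,2,3,4,5}  [new]
∅ --a--> ∅  [seen]
∅ --b--> ∅  [seen]
{1,2,3,4,5} --a--> {1,2,3,4,5}  [seen]
{1,2,3,4,5} --b--> {1,2,3,4,5}  [seen]
Reachable DFA states: {1}, ∅, {1,2,3,4,5}.
Accepting DFA states (contain an NFA accepting state): {1,2,3,4,5}.

1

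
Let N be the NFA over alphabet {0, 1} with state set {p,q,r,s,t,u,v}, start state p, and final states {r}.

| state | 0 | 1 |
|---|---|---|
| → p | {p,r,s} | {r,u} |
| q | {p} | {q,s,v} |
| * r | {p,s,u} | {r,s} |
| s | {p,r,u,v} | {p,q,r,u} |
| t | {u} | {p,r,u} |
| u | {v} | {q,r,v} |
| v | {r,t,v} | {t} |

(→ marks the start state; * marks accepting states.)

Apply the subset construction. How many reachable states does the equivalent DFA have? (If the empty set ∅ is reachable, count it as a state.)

11

Start state of the DFA: {p}.
{p} --0--> {p,r,s}  [new]
{p} --1--> {r,u}  [new]
{p,r,s} --0--> {p,r,s,u,v}  [new]
{p,r,s} --1--> {p,q,r,s,u}  [new]
{r,u} --0--> {p,s,u,v}  [new]
{r,u} --1--> {q,r,s,v}  [new]
{p,r,s,u,v} --0--> {p,r,s,t,u,v}  [new]
{p,r,s,u,v} --1--> {p,q,r,s,t,u,v}  [new]
{p,q,r,s,u} --0--> {p,r,s,u,v}  [seen]
{p,q,r,s,u} --1--> {p,q,r,s,u,v}  [new]
{p,s,u,v} --0--> {p,r,s,t,u,v}  [seen]
{p,s,u,v} --1--> {p,q,r,t,u,v}  [new]
{q,r,s,v} --0--> {p,r,s,t,u,v}  [seen]
{q,r,s,v} --1--> {p,q,r,s,t,u,v}  [seen]
{p,r,s,t,u,v} --0--> {p,r,s,t,u,v}  [seen]
{p,r,s,t,u,v} --1--> {p,q,r,s,t,u,v}  [seen]
{p,q,r,s,t,u,v} --0--> {p,r,s,t,u,v}  [seen]
{p,q,r,s,t,u,v} --1--> {p,q,r,s,t,u,v}  [seen]
{p,q,r,s,u,v} --0--> {p,r,s,t,u,v}  [seen]
{p,q,r,s,u,v} --1--> {p,q,r,s,t,u,v}  [seen]
{p,q,r,t,u,v} --0--> {p,r,s,t,u,v}  [seen]
{p,q,r,t,u,v} --1--> {p,q,r,s,t,u,v}  [seen]
Reachable DFA states: {p}, {p,r,s}, {r,u}, {p,r,s,u,v}, {p,q,r,s,u}, {p,s,u,v}, {q,r,s,v}, {p,r,s,t,u,v}, {p,q,r,s,t,u,v}, {p,q,r,s,u,v}, {p,q,r,t,u,v}.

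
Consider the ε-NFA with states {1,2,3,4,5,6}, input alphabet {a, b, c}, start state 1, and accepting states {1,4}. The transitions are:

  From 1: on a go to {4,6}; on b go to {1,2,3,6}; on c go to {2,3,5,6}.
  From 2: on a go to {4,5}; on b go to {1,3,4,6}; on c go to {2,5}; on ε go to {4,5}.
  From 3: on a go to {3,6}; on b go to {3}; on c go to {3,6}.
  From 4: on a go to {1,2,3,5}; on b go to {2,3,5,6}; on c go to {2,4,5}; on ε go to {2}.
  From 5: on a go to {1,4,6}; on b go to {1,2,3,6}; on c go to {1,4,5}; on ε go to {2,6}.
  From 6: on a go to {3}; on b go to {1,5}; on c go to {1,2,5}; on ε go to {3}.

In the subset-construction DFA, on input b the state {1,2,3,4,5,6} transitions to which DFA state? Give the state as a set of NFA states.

δ(1,b) = {1,2,3,6}; δ(2,b) = {1,3,4,6}; δ(3,b) = {3}; δ(4,b) = {2,3,5,6}; δ(5,b) = {1,2,3,6}; δ(6,b) = {1,5}.
Union: {1,2,3,4,5,6}.

{1,2,3,4,5,6}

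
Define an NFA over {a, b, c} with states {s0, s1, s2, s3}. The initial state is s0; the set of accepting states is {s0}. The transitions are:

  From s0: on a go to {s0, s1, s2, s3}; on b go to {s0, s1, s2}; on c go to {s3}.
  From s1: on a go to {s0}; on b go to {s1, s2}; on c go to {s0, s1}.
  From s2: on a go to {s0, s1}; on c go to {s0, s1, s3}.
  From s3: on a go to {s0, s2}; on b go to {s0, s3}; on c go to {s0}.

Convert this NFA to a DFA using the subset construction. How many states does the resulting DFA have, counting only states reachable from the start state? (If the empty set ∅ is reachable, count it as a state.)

7

Start state of the DFA: {s0}.
{s0} --a--> {s0, s1, s2, s3}  [new]
{s0} --b--> {s0, s1, s2}  [new]
{s0} --c--> {s3}  [new]
{s0, s1, s2, s3} --a--> {s0, s1, s2, s3}  [seen]
{s0, s1, s2, s3} --b--> {s0, s1, s2, s3}  [seen]
{s0, s1, s2, s3} --c--> {s0, s1, s3}  [new]
{s0, s1, s2} --a--> {s0, s1, s2, s3}  [seen]
{s0, s1, s2} --b--> {s0, s1, s2}  [seen]
{s0, s1, s2} --c--> {s0, s1, s3}  [seen]
{s3} --a--> {s0, s2}  [new]
{s3} --b--> {s0, s3}  [new]
{s3} --c--> {s0}  [seen]
{s0, s1, s3} --a--> {s0, s1, s2, s3}  [seen]
{s0, s1, s3} --b--> {s0, s1, s2, s3}  [seen]
{s0, s1, s3} --c--> {s0, s1, s3}  [seen]
{s0, s2} --a--> {s0, s1, s2, s3}  [seen]
{s0, s2} --b--> {s0, s1, s2}  [seen]
{s0, s2} --c--> {s0, s1, s3}  [seen]
{s0, s3} --a--> {s0, s1, s2, s3}  [seen]
{s0, s3} --b--> {s0, s1, s2, s3}  [seen]
{s0, s3} --c--> {s0, s3}  [seen]
Reachable DFA states: {s0}, {s0, s1, s2, s3}, {s0, s1, s2}, {s3}, {s0, s1, s3}, {s0, s2}, {s0, s3}.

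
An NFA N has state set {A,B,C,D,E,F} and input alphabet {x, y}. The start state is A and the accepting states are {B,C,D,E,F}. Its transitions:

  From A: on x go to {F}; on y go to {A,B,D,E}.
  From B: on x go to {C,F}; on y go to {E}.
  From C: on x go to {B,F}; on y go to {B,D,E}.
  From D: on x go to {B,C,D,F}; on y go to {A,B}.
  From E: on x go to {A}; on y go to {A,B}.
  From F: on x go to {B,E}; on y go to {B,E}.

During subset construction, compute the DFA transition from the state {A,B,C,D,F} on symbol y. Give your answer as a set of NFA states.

{A,B,D,E}

δ(A,y) = {A,B,D,E}; δ(B,y) = {E}; δ(C,y) = {B,D,E}; δ(D,y) = {A,B}; δ(F,y) = {B,E}.
Union: {A,B,D,E}.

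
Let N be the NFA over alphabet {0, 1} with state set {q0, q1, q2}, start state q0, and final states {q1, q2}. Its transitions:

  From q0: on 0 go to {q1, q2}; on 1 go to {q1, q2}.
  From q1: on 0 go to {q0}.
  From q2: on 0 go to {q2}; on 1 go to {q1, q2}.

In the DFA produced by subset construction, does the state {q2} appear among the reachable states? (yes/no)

Start state of the DFA: {q0}.
{q0} --0--> {q1, q2}  [new]
{q0} --1--> {q1, q2}  [seen]
{q1, q2} --0--> {q0, q2}  [new]
{q1, q2} --1--> {q1, q2}  [seen]
{q0, q2} --0--> {q1, q2}  [seen]
{q0, q2} --1--> {q1, q2}  [seen]
Reachable DFA states: {q0}, {q1, q2}, {q0, q2}.
{q2} is not among them.

no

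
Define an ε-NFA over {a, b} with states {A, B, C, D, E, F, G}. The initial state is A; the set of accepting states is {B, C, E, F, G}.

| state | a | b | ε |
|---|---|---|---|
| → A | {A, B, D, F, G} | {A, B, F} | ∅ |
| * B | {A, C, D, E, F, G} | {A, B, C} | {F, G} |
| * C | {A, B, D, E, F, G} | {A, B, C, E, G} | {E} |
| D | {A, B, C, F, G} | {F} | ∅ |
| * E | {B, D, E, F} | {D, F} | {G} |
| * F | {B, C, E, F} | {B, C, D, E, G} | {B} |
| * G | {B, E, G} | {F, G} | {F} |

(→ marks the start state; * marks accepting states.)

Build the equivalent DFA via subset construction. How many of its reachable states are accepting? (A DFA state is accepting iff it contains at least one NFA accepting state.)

3

Start state of the DFA: {A} (ε-closure of the NFA start).
{A} --a--> {A, B, D, F, G}  [new]
{A} --b--> {A, B, F, G}  [new]
{A, B, D, F, G} --a--> {A, B, C, D, E, F, G}  [new]
{A, B, D, F, G} --b--> {A, B, C, D, E, F, G}  [seen]
{A, B, F, G} --a--> {A, B, C, D, E, F, G}  [seen]
{A, B, F, G} --b--> {A, B, C, D, E, F, G}  [seen]
{A, B, C, D, E, F, G} --a--> {A, B, C, D, E, F, G}  [seen]
{A, B, C, D, E, F, G} --b--> {A, B, C, D, E, F, G}  [seen]
Reachable DFA states: {A}, {A, B, D, F, G}, {A, B, F, G}, {A, B, C, D, E, F, G}.
Accepting DFA states (contain an NFA accepting state): {A, B, D, F, G}, {A, B, F, G}, {A, B, C, D, E, F, G}.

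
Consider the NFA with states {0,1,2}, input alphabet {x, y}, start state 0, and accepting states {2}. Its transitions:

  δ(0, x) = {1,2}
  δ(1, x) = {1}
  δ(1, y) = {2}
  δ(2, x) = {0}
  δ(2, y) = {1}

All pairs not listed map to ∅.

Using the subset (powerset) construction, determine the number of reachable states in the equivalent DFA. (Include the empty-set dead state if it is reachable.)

Start state of the DFA: {0}.
{0} --x--> {1,2}  [new]
{0} --y--> ∅  [new]
{1,2} --x--> {0,1}  [new]
{1,2} --y--> {1,2}  [seen]
∅ --x--> ∅  [seen]
∅ --y--> ∅  [seen]
{0,1} --x--> {1,2}  [seen]
{0,1} --y--> {2}  [new]
{2} --x--> {0}  [seen]
{2} --y--> {1}  [new]
{1} --x--> {1}  [seen]
{1} --y--> {2}  [seen]
Reachable DFA states: {0}, {1,2}, ∅, {0,1}, {2}, {1}.

6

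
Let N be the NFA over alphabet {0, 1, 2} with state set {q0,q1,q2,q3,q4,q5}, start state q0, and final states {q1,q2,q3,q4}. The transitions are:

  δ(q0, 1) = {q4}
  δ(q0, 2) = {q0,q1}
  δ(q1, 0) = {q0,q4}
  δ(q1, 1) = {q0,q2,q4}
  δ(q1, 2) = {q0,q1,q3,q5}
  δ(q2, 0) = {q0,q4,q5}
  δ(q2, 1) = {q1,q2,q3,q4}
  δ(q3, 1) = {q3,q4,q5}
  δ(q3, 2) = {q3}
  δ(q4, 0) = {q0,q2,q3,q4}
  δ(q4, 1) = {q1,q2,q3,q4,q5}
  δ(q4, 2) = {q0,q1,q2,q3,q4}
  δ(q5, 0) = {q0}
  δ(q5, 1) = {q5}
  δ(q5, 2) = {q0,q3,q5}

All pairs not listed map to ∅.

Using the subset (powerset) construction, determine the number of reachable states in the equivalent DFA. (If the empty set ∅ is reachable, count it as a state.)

12

Start state of the DFA: {q0}.
{q0} --0--> ∅  [new]
{q0} --1--> {q4}  [new]
{q0} --2--> {q0,q1}  [new]
∅ --0--> ∅  [seen]
∅ --1--> ∅  [seen]
∅ --2--> ∅  [seen]
{q4} --0--> {q0,q2,q3,q4}  [new]
{q4} --1--> {q1,q2,q3,q4,q5}  [new]
{q4} --2--> {q0,q1,q2,q3,q4}  [new]
{q0,q1} --0--> {q0,q4}  [new]
{q0,q1} --1--> {q0,q2,q4}  [new]
{q0,q1} --2--> {q0,q1,q3,q5}  [new]
{q0,q2,q3,q4} --0--> {q0,q2,q3,q4,q5}  [new]
{q0,q2,q3,q4} --1--> {q1,q2,q3,q4,q5}  [seen]
{q0,q2,q3,q4} --2--> {q0,q1,q2,q3,q4}  [seen]
{q1,q2,q3,q4,q5} --0--> {q0,q2,q3,q4,q5}  [seen]
{q1,q2,q3,q4,q5} --1--> {q0,q1,q2,q3,q4,q5}  [new]
{q1,q2,q3,q4,q5} --2--> {q0,q1,q2,q3,q4,q5}  [seen]
{q0,q1,q2,q3,q4} --0--> {q0,q2,q3,q4,q5}  [seen]
{q0,q1,q2,q3,q4} --1--> {q0,q1,q2,q3,q4,q5}  [seen]
{q0,q1,q2,q3,q4} --2--> {q0,q1,q2,q3,q4,q5}  [seen]
{q0,q4} --0--> {q0,q2,q3,q4}  [seen]
{q0,q4} --1--> {q1,q2,q3,q4,q5}  [seen]
{q0,q4} --2--> {q0,q1,q2,q3,q4}  [seen]
{q0,q2,q4} --0--> {q0,q2,q3,q4,q5}  [seen]
{q0,q2,q4} --1--> {q1,q2,q3,q4,q5}  [seen]
{q0,q2,q4} --2--> {q0,q1,q2,q3,q4}  [seen]
{q0,q1,q3,q5} --0--> {q0,q4}  [seen]
{q0,q1,q3,q5} --1--> {q0,q2,q3,q4,q5}  [seen]
{q0,q1,q3,q5} --2--> {q0,q1,q3,q5}  [seen]
{q0,q2,q3,q4,q5} --0--> {q0,q2,q3,q4,q5}  [seen]
{q0,q2,q3,q4,q5} --1--> {q1,q2,q3,q4,q5}  [seen]
{q0,q2,q3,q4,q5} --2--> {q0,q1,q2,q3,q4,q5}  [seen]
{q0,q1,q2,q3,q4,q5} --0--> {q0,q2,q3,q4,q5}  [seen]
{q0,q1,q2,q3,q4,q5} --1--> {q0,q1,q2,q3,q4,q5}  [seen]
{q0,q1,q2,q3,q4,q5} --2--> {q0,q1,q2,q3,q4,q5}  [seen]
Reachable DFA states: {q0}, ∅, {q4}, {q0,q1}, {q0,q2,q3,q4}, {q1,q2,q3,q4,q5}, {q0,q1,q2,q3,q4}, {q0,q4}, {q0,q2,q4}, {q0,q1,q3,q5}, {q0,q2,q3,q4,q5}, {q0,q1,q2,q3,q4,q5}.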